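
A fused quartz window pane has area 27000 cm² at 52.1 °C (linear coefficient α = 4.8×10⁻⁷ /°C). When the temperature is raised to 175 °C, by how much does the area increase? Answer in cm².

Area coefficient ≈ 2α; |ΔT| = 122.9 K
ΔA = 2αA₀ΔT = 2(4.8×10⁻⁷)(27000)(122.9) = 3.19 cm²

ΔA = 3.19 cm²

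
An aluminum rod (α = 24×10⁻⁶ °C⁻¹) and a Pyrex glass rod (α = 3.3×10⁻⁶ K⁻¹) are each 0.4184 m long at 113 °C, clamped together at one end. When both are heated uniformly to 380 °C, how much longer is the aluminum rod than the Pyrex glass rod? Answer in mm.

ΔT = 267 K
aluminum: ΔL = 24×10⁻⁶ × 0.4184 m × 267 = 2.6811×10⁻³ m = 2.6811 mm
Pyrex glass: ΔL = 3.3×10⁻⁶ × 0.4184 m × 267 = 3.6865×10⁻⁴ m = 0.36865 mm
difference = 2.6811 − 0.36865 = 2.31245 mm

2.31 mm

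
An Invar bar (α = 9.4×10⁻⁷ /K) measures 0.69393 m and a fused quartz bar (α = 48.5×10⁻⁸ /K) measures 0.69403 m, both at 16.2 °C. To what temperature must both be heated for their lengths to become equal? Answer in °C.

Equal length when α₁L₁ΔT − α₂L₂ΔT = L₂ − L₁ = 1.00×10⁻⁴ m
α₁L₁ = 6.522942×10⁻⁷, α₂L₂ = 3.3660455×10⁻⁷ → Δ(αL) = 3.1568965×10⁻⁷ m/K
ΔT = 1.00×10⁻⁴ / 3.1568965×10⁻⁷ = 316.767 K, so T = 16.2 + 316.767 = 332.967 °C

T = 333.0 °C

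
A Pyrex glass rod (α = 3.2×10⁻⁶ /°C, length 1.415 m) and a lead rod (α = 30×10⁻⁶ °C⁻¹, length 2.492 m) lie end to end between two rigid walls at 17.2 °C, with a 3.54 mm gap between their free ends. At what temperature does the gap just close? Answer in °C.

α₁L₁ = 4.528×10⁻⁶ m/K, α₂L₂ = 7.476×10⁻⁵ m/K → total 7.9288×10⁻⁵ m/K
ΔT = g/(α₁L₁+α₂L₂) = 3.54×10⁻³ / 7.9288×10⁻⁵ = 44.647 K
T = 17.2 + 44.647 = 61.847 °C

T = 61.8 °C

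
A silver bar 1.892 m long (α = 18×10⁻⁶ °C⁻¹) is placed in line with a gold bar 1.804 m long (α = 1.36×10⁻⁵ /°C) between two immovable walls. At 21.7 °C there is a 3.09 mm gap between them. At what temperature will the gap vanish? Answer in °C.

α₁L₁ = 3.4056×10⁻⁵ m/K, α₂L₂ = 2.45344×10⁻⁵ m/K → total 5.85904×10⁻⁵ m/K
ΔT = g/(α₁L₁+α₂L₂) = 3.09×10⁻³ / 5.85904×10⁻⁵ = 52.739 K
T = 21.7 + 52.739 = 74.439 °C

T = 74.4 °C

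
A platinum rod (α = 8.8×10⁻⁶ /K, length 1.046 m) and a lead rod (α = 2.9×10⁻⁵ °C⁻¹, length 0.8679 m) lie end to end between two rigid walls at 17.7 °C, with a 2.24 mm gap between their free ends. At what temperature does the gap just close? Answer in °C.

Gap closes when ΔL₁ + ΔL₂ = 2.24 mm = 2.24×10⁻³ m
(α₁L₁ + α₂L₂)ΔT = g
α₁L₁ + α₂L₂ = 8.8×10⁻⁶×1.046 + 2.9×10⁻⁵×0.8679 = 3.43739×10⁻⁵ m/K
ΔT = 2.24×10⁻³ / 3.43739×10⁻⁵ = 65.166 K
T = 17.7 + 65.166 = 82.866 °C

T = 82.9 °C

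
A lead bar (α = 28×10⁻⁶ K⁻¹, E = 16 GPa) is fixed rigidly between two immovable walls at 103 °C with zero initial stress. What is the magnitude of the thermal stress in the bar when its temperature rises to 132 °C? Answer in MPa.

Fully constrained: the free strain ε = αΔT is blocked, so σ = Eε = EαΔT.
|ΔT| = 29 K
σ = 16.0×10⁹ × 28×10⁻⁶ × 29 = 1.30×10⁷ Pa

σ = 13.0 MPa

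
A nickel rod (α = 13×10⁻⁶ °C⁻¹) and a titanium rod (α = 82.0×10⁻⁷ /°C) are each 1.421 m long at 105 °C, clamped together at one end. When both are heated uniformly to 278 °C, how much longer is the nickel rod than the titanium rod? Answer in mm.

ΔT = 173 K
nickel: ΔL = 13×10⁻⁶ × 1.421 m × 173 = 3.1958×10⁻³ m = 3.1958 mm
titanium: ΔL = 82.0×10⁻⁷ × 1.421 m × 173 = 2.0158×10⁻³ m = 2.0158 mm
difference = 3.1958 − 2.0158 = 1.1800 mm

1.18 mm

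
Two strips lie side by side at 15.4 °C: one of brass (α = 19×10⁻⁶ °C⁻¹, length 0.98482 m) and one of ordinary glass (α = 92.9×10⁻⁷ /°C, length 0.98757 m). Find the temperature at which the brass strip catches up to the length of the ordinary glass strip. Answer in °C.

L₁(1 + α₁ΔT) = L₂(1 + α₂ΔT) ⇒ ΔT = (L₂ − L₁)/(α₁L₁ − α₂L₂)
L₂ − L₁ = 0.98757 − 0.98482 = 2.75×10⁻³ m
α₁L₁ − α₂L₂ = 19×10⁻⁶×0.98482 − 92.9×10⁻⁷×0.98757 = 9.5370547×10⁻⁶ m/K
ΔT = 2.75×10⁻³ / 9.5370547×10⁻⁶ = 288.349 K
T = 15.4 + 288.349 = 303.749 °C

T = 303.7 °C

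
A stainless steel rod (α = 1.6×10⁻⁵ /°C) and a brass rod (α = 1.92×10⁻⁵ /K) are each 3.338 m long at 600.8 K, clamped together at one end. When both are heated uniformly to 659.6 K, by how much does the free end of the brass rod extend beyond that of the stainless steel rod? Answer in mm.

0.628 mm

ΔT = 58.8 K
stainless steel: ΔL = 1.6×10⁻⁵ × 3.338 m × 58.8 = 3.1404×10⁻³ m = 3.1404 mm
brass: ΔL = 1.92×10⁻⁵ × 3.338 m × 58.8 = 3.7685×10⁻³ m = 3.7685 mm
difference = 3.7685 − 3.1404 = 0.6281 mm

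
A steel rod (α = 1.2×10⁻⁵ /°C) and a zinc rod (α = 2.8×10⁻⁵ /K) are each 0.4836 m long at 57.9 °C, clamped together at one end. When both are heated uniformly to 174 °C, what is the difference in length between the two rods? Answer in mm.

0.898 mm

ΔT = 116.1 K
steel: ΔL = 1.2×10⁻⁵ × 0.4836 m × 116.1 = 6.7375×10⁻⁴ m = 0.67375 mm
zinc: ΔL = 2.8×10⁻⁵ × 0.4836 m × 116.1 = 1.5721×10⁻³ m = 1.5721 mm
difference = 1.5721 − 0.67375 = 0.89835 mm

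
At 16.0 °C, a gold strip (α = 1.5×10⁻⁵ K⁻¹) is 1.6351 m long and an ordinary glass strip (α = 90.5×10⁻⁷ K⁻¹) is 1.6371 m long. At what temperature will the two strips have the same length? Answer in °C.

T = 222.0 °C

Equal length when α₁L₁ΔT − α₂L₂ΔT = L₂ − L₁ = 2.00×10⁻³ m
α₁L₁ = 2.45265×10⁻⁵, α₂L₂ = 1.4815755×10⁻⁵ → Δ(αL) = 9.710745×10⁻⁶ m/K
ΔT = 2.00×10⁻³ / 9.710745×10⁻⁶ = 205.957 K, so T = 16.0 + 205.957 = 221.957 °C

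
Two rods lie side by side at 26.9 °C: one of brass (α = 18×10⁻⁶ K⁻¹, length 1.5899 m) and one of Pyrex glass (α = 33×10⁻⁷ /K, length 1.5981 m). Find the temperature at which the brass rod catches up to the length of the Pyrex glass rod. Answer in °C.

Equal length when α₁L₁ΔT − α₂L₂ΔT = L₂ − L₁ = 8.20×10⁻³ m
α₁L₁ = 2.86182×10⁻⁵, α₂L₂ = 5.27373×10⁻⁶ → Δ(αL) = 2.334447×10⁻⁵ m/K
ΔT = 8.20×10⁻³ / 2.334447×10⁻⁵ = 351.261 K, so T = 26.9 + 351.261 = 378.161 °C

T = 378.2 °C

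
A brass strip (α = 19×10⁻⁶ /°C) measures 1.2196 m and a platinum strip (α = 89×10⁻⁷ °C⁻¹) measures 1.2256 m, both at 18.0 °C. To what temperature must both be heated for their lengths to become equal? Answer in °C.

T = 507.2 °C

L₁(1 + α₁ΔT) = L₂(1 + α₂ΔT) ⇒ ΔT = (L₂ − L₁)/(α₁L₁ − α₂L₂)
L₂ − L₁ = 1.2256 − 1.2196 = 6.00×10⁻³ m
α₁L₁ − α₂L₂ = 19×10⁻⁶×1.2196 − 89×10⁻⁷×1.2256 = 1.226456×10⁻⁵ m/K
ΔT = 6.00×10⁻³ / 1.226456×10⁻⁵ = 489.214 K
T = 18.0 + 489.214 = 507.214 °C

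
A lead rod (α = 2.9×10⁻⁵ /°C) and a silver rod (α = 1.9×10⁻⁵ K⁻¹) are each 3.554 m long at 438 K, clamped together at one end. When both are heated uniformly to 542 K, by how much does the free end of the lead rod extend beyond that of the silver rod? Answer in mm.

3.70 mm

ΔT = 104 K
lead: ΔL = 2.9×10⁻⁵ × 3.554 m × 104 = 1.0719×10⁻² m = 10.719 mm
silver: ΔL = 1.9×10⁻⁵ × 3.554 m × 104 = 7.0227×10⁻³ m = 7.0227 mm
difference = 10.719 − 7.0227 = 3.6963 mm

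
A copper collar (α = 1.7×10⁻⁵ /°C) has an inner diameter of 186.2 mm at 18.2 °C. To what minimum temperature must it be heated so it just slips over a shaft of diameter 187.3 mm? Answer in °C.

Required Δd = 187.3 − 186.2 = 1.1 mm
Δd = αd₀ΔT ⇒ ΔT = Δd/(αd₀) = 1.1 / (1.7×10⁻⁵ × 186.2) = 347.51 K
T_min = 18.2 + 347.51 = 365.71 °C

T = 366 °C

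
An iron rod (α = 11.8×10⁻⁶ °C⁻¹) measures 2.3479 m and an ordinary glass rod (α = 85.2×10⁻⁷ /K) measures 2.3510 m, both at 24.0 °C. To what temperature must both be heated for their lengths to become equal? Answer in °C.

T = 427.9 °C

Equal length when α₁L₁ΔT − α₂L₂ΔT = L₂ − L₁ = 3.10×10⁻³ m
α₁L₁ = 2.770522×10⁻⁵, α₂L₂ = 2.003052×10⁻⁵ → Δ(αL) = 7.6747×10⁻⁶ m/K
ΔT = 3.10×10⁻³ / 7.6747×10⁻⁶ = 403.925 K, so T = 24.0 + 403.925 = 427.925 °C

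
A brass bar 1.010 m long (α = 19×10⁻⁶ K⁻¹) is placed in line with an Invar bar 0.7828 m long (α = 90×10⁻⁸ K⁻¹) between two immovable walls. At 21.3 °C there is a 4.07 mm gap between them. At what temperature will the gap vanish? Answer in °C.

T = 226 °C

α₁L₁ = 1.919×10⁻⁵ m/K, α₂L₂ = 7.0452×10⁻⁷ m/K → total 1.989452×10⁻⁵ m/K
ΔT = g/(α₁L₁+α₂L₂) = 4.07×10⁻³ / 1.989452×10⁻⁵ = 204.58 K
T = 21.3 + 204.58 = 225.88 °C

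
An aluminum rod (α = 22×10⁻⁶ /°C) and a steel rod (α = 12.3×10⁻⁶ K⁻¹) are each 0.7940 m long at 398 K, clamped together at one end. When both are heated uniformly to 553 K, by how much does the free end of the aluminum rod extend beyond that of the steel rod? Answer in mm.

ΔT = 155 K
aluminum: ΔL = 22×10⁻⁶ × 0.7940 m × 155 = 2.7075×10⁻³ m = 2.7075 mm
steel: ΔL = 12.3×10⁻⁶ × 0.7940 m × 155 = 1.5138×10⁻³ m = 1.5138 mm
difference = 2.7075 − 1.5138 = 1.1937 mm

1.19 mm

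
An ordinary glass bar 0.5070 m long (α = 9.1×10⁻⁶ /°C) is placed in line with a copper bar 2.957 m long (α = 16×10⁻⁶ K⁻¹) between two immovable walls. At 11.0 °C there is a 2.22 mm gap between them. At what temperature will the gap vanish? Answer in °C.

α₁L₁ = 4.6137×10⁻⁶ m/K, α₂L₂ = 4.7312×10⁻⁵ m/K → total 5.19257×10⁻⁵ m/K
ΔT = g/(α₁L₁+α₂L₂) = 2.22×10⁻³ / 5.19257×10⁻⁵ = 42.753 K
T = 11.0 + 42.753 = 53.753 °C

T = 53.8 °C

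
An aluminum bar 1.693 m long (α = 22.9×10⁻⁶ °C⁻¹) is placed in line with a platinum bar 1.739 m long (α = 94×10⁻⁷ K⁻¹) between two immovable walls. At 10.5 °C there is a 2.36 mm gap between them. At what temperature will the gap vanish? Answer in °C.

T = 53.3 °C

Gap closes when ΔL₁ + ΔL₂ = 2.36 mm = 2.36×10⁻³ m
(α₁L₁ + α₂L₂)ΔT = g
α₁L₁ + α₂L₂ = 22.9×10⁻⁶×1.693 + 94×10⁻⁷×1.739 = 5.51163×10⁻⁵ m/K
ΔT = 2.36×10⁻³ / 5.51163×10⁻⁵ = 42.819 K
T = 10.5 + 42.819 = 53.319 °C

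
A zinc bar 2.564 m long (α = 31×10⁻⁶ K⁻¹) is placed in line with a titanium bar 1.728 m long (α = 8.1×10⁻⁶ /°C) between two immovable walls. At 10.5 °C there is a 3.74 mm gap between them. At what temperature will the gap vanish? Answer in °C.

T = 50.5 °C

α₁L₁ = 7.9484×10⁻⁵ m/K, α₂L₂ = 1.39968×10⁻⁵ m/K → total 9.34808×10⁻⁵ m/K
ΔT = g/(α₁L₁+α₂L₂) = 3.74×10⁻³ / 9.34808×10⁻⁵ = 40.008 K
T = 10.5 + 40.008 = 50.508 °C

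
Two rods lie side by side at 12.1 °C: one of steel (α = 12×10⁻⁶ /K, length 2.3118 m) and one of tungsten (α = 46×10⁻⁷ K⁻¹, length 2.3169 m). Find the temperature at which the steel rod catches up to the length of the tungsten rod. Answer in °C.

T = 310.6 °C

L₁(1 + α₁ΔT) = L₂(1 + α₂ΔT) ⇒ ΔT = (L₂ − L₁)/(α₁L₁ − α₂L₂)
L₂ − L₁ = 2.3169 − 2.3118 = 5.10×10⁻³ m
α₁L₁ − α₂L₂ = 12×10⁻⁶×2.3118 − 46×10⁻⁷×2.3169 = 1.708386×10⁻⁵ m/K
ΔT = 5.10×10⁻³ / 1.708386×10⁻⁵ = 298.527 K
T = 12.1 + 298.527 = 310.627 °C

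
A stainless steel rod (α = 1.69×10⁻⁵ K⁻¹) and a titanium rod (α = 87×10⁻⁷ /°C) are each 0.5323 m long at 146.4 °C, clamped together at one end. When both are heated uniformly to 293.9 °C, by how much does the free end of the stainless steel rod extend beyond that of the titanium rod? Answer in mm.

0.644 mm

ΔT = 147.5 K
stainless steel: ΔL = 1.69×10⁻⁵ × 0.5323 m × 147.5 = 1.3269×10⁻³ m = 1.3269 mm
titanium: ΔL = 87×10⁻⁷ × 0.5323 m × 147.5 = 6.8307×10⁻⁴ m = 0.68307 mm
difference = 1.3269 − 0.68307 = 0.64383 mm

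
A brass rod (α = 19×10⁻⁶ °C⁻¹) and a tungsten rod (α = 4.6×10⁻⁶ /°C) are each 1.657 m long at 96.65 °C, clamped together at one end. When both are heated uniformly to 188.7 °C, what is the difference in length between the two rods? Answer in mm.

2.20 mm

ΔT = 92.05 K
brass: ΔL = 19×10⁻⁶ × 1.657 m × 92.05 = 2.8980×10⁻³ m = 2.8980 mm
tungsten: ΔL = 4.6×10⁻⁶ × 1.657 m × 92.05 = 7.0162×10⁻⁴ m = 0.70162 mm
difference = 2.8980 − 0.70162 = 2.19638 mm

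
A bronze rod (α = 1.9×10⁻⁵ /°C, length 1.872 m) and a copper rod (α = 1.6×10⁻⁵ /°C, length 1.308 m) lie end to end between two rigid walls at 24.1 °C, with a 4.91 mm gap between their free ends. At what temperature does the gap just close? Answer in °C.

α₁L₁ = 3.5568×10⁻⁵ m/K, α₂L₂ = 2.0928×10⁻⁵ m/K → total 5.6496×10⁻⁵ m/K
ΔT = g/(α₁L₁+α₂L₂) = 4.91×10⁻³ / 5.6496×10⁻⁵ = 86.91 K
T = 24.1 + 86.91 = 111.01 °C

T = 111 °C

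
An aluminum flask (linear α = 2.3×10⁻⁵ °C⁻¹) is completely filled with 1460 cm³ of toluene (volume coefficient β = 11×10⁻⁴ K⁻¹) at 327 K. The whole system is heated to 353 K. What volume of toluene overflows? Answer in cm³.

39.1 cm³

The flask also expands: β_container ≈ 3α = 6.9×10⁻⁵ /K
Net overflow = V₀(β_liq − 3α_cont)ΔT
β − 3α = 1.10×10⁻³ − 6.9×10⁻⁵ = 1.031×10⁻³ /K; ΔT = 26 K
ΔV = 1460 × 1.031×10⁻³ × 26 = 39.1 cm³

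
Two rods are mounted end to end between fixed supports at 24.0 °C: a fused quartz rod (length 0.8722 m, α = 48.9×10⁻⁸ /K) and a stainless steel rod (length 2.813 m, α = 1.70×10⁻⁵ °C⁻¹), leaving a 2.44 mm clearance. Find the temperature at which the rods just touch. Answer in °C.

T = 74.6 °C

Gap closes when ΔL₁ + ΔL₂ = 2.44 mm = 2.44×10⁻³ m
(α₁L₁ + α₂L₂)ΔT = g
α₁L₁ + α₂L₂ = 48.9×10⁻⁸×0.8722 + 1.70×10⁻⁵×2.813 = 4.82475058×10⁻⁵ m/K
ΔT = 2.44×10⁻³ / 4.82475058×10⁻⁵ = 50.573 K
T = 24.0 + 50.573 = 74.573 °C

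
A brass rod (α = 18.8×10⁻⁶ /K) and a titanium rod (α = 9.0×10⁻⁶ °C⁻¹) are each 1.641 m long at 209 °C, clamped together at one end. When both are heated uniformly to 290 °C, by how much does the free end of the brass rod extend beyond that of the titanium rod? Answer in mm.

1.30 mm

ΔT = 81 K
brass: ΔL = 18.8×10⁻⁶ × 1.641 m × 81 = 2.4989×10⁻³ m = 2.4989 mm
titanium: ΔL = 9.0×10⁻⁶ × 1.641 m × 81 = 1.1963×10⁻³ m = 1.1963 mm
difference = 2.4989 − 1.1963 = 1.3026 mm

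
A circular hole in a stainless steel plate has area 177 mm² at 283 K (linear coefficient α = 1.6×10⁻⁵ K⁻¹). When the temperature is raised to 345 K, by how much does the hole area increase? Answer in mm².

ΔA = 0.351 mm²

Area coefficient ≈ 2α; |ΔT| = 62 K
ΔA = 2αA₀ΔT = 2(1.6×10⁻⁵)(177)(62) = 0.351 mm²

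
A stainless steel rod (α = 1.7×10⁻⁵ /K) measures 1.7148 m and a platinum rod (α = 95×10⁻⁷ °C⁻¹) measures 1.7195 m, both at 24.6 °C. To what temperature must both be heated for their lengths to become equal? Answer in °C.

T = 391.3 °C

L₁(1 + α₁ΔT) = L₂(1 + α₂ΔT) ⇒ ΔT = (L₂ − L₁)/(α₁L₁ − α₂L₂)
L₂ − L₁ = 1.7195 − 1.7148 = 4.70×10⁻³ m
α₁L₁ − α₂L₂ = 1.7×10⁻⁵×1.7148 − 95×10⁻⁷×1.7195 = 1.281635×10⁻⁵ m/K
ΔT = 4.70×10⁻³ / 1.281635×10⁻⁵ = 366.719 K
T = 24.6 + 366.719 = 391.319 °C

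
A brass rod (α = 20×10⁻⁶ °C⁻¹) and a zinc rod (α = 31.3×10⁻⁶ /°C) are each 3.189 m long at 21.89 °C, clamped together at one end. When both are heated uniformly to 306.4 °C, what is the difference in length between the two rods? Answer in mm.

10.3 mm

ΔT = 284.51 K
brass: ΔL = 20×10⁻⁶ × 3.189 m × 284.51 = 1.8146×10⁻² m = 18.146 mm
zinc: ΔL = 31.3×10⁻⁶ × 3.189 m × 284.51 = 2.8399×10⁻² m = 28.399 mm
difference = 28.399 − 18.146 = 10.253 mm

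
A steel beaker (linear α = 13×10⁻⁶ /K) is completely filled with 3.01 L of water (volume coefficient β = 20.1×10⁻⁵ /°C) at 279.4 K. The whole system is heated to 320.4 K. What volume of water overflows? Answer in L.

The beaker also expands: β_container ≈ 3α = 3.9×10⁻⁵ /K
Net overflow = V₀(β_liq − 3α_cont)ΔT
β − 3α = 2.01×10⁻⁴ − 3.9×10⁻⁵ = 1.62×10⁻⁴ /K; ΔT = 41.0 K
ΔV = 3.01 × 1.62×10⁻⁴ × 41.0 = 0.0200 L

0.0200 L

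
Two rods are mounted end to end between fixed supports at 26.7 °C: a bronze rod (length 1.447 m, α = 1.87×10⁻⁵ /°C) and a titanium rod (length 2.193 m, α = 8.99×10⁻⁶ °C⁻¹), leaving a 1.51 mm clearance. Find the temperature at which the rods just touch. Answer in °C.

Gap closes when ΔL₁ + ΔL₂ = 1.51 mm = 1.51×10⁻³ m
(α₁L₁ + α₂L₂)ΔT = g
α₁L₁ + α₂L₂ = 1.87×10⁻⁵×1.447 + 8.99×10⁻⁶×2.193 = 4.677397×10⁻⁵ m/K
ΔT = 1.51×10⁻³ / 4.677397×10⁻⁵ = 32.283 K
T = 26.7 + 32.283 = 58.983 °C

T = 59.0 °C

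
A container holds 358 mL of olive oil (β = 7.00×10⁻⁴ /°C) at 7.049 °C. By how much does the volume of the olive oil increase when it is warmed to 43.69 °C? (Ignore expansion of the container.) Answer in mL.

ΔV = 9.18 mL

|ΔT| = |43.69 − 7.049| = 36.641 K
ΔV = βV₀ΔT = (7.00×10⁻⁴)(358)(36.641) = 9.18 mL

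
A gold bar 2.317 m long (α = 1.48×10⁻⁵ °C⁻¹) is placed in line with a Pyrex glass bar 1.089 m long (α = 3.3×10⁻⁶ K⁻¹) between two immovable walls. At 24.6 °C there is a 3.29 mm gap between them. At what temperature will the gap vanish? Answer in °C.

T = 111 °C

Gap closes when ΔL₁ + ΔL₂ = 3.29 mm = 3.29×10⁻³ m
(α₁L₁ + α₂L₂)ΔT = g
α₁L₁ + α₂L₂ = 1.48×10⁻⁵×2.317 + 3.3×10⁻⁶×1.089 = 3.78853×10⁻⁵ m/K
ΔT = 3.29×10⁻³ / 3.78853×10⁻⁵ = 86.84 K
T = 24.6 + 86.84 = 111.44 °C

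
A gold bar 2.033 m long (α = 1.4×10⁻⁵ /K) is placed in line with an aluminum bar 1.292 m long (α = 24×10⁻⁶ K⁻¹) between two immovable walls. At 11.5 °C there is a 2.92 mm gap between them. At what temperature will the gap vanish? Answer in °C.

T = 60.6 °C

α₁L₁ = 2.8462×10⁻⁵ m/K, α₂L₂ = 3.1008×10⁻⁵ m/K → total 5.947×10⁻⁵ m/K
ΔT = g/(α₁L₁+α₂L₂) = 2.92×10⁻³ / 5.947×10⁻⁵ = 49.100 K
T = 11.5 + 49.100 = 60.600 °C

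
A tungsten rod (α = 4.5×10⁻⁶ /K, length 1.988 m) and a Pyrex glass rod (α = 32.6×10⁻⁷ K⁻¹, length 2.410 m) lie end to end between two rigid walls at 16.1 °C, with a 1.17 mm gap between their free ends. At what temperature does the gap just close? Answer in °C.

α₁L₁ = 8.946×10⁻⁶ m/K, α₂L₂ = 7.8566×10⁻⁶ m/K → total 1.68026×10⁻⁵ m/K
ΔT = g/(α₁L₁+α₂L₂) = 1.17×10⁻³ / 1.68026×10⁻⁵ = 69.632 K
T = 16.1 + 69.632 = 85.732 °C

T = 85.7 °C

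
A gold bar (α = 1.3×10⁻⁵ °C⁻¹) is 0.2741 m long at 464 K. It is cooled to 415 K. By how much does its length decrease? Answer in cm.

ΔL = 0.0175 cm

|ΔT| = |415 − 464| = 49 K
ΔL = αL₀ΔT = (1.3×10⁻⁵)(0.2741)(49) = 1.75×10⁻⁴ m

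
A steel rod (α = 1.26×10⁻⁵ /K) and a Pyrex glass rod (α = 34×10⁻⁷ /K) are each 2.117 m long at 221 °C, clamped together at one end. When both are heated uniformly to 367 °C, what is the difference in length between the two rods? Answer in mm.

2.84 mm

ΔT = 146 K
steel: ΔL = 1.26×10⁻⁵ × 2.117 m × 146 = 3.8944×10⁻³ m = 3.8944 mm
Pyrex glass: ΔL = 34×10⁻⁷ × 2.117 m × 146 = 1.0509×10⁻³ m = 1.0509 mm
difference = 3.8944 − 1.0509 = 2.8435 mm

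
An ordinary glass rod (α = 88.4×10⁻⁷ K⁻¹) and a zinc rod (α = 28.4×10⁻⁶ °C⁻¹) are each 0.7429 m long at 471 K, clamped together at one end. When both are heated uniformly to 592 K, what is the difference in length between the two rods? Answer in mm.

1.76 mm

ΔT = 121 K
ordinary glass: ΔL = 88.4×10⁻⁷ × 0.7429 m × 121 = 7.9464×10⁻⁴ m = 0.79464 mm
zinc: ΔL = 28.4×10⁻⁶ × 0.7429 m × 121 = 2.5529×10⁻³ m = 2.5529 mm
difference = 2.5529 − 0.79464 = 1.75826 mm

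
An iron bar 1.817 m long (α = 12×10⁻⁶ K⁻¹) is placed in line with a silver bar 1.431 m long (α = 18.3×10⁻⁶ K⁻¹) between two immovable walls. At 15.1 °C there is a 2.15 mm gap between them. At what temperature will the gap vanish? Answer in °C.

T = 59.9 °C

α₁L₁ = 2.1804×10⁻⁵ m/K, α₂L₂ = 2.61873×10⁻⁵ m/K → total 4.79913×10⁻⁵ m/K
ΔT = g/(α₁L₁+α₂L₂) = 2.15×10⁻³ / 4.79913×10⁻⁵ = 44.800 K
T = 15.1 + 44.800 = 59.900 °C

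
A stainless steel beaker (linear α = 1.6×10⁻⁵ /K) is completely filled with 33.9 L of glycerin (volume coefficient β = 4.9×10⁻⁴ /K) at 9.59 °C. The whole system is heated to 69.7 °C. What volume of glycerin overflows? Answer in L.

0.901 L

The beaker also expands: β_container ≈ 3α = 4.8×10⁻⁵ /K
Net overflow = V₀(β_liq − 3α_cont)ΔT
β − 3α = 4.90×10⁻⁴ − 4.8×10⁻⁵ = 4.42×10⁻⁴ /K; ΔT = 60.11 K
ΔV = 33.9 × 4.42×10⁻⁴ × 60.11 = 0.901 L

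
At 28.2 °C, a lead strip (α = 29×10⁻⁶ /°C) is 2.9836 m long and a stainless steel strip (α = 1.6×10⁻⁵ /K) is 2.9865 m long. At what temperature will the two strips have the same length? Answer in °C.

T = 103.1 °C

Equal length when α₁L₁ΔT − α₂L₂ΔT = L₂ − L₁ = 2.90×10⁻³ m
α₁L₁ = 8.65244×10⁻⁵, α₂L₂ = 4.7784×10⁻⁵ → Δ(αL) = 3.87404×10⁻⁵ m/K
ΔT = 2.90×10⁻³ / 3.87404×10⁻⁵ = 74.857 K, so T = 28.2 + 74.857 = 103.057 °C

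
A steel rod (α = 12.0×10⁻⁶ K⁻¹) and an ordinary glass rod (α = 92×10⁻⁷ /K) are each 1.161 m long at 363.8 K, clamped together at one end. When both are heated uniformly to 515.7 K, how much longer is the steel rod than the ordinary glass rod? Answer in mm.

ΔT = 151.9 K
steel: ΔL = 12.0×10⁻⁶ × 1.161 m × 151.9 = 2.1163×10⁻³ m = 2.1163 mm
ordinary glass: ΔL = 92×10⁻⁷ × 1.161 m × 151.9 = 1.6225×10⁻³ m = 1.6225 mm
difference = 2.1163 − 1.6225 = 0.4938 mm

0.494 mm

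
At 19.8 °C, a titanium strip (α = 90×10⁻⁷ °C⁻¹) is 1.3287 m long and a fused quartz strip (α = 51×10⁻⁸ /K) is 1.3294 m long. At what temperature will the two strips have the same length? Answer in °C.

T = 81.86 °C

L₁(1 + α₁ΔT) = L₂(1 + α₂ΔT) ⇒ ΔT = (L₂ − L₁)/(α₁L₁ − α₂L₂)
L₂ − L₁ = 1.3294 − 1.3287 = 7.00×10⁻⁴ m
α₁L₁ − α₂L₂ = 90×10⁻⁷×1.3287 − 51×10⁻⁸×1.3294 = 1.1280306×10⁻⁵ m/K
ΔT = 7.00×10⁻⁴ / 1.1280306×10⁻⁵ = 62.0551 K
T = 19.8 + 62.0551 = 81.8551 °C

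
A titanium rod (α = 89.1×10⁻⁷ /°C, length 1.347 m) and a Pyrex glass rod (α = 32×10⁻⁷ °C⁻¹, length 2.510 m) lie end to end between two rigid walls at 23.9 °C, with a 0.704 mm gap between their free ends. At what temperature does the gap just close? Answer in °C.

T = 59.0 °C

Gap closes when ΔL₁ + ΔL₂ = 0.704 mm = 7.04×10⁻⁴ m
(α₁L₁ + α₂L₂)ΔT = g
α₁L₁ + α₂L₂ = 89.1×10⁻⁷×1.347 + 32×10⁻⁷×2.510 = 2.003377×10⁻⁵ m/K
ΔT = 7.04×10⁻⁴ / 2.003377×10⁻⁵ = 35.141 K
T = 23.9 + 35.141 = 59.041 °C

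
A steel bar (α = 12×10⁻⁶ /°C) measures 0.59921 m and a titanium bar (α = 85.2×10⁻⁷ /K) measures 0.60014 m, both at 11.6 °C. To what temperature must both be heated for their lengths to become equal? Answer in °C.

T = 459.3 °C

Equal length when α₁L₁ΔT − α₂L₂ΔT = L₂ − L₁ = 9.30×10⁻⁴ m
α₁L₁ = 7.19052×10⁻⁶, α₂L₂ = 5.1131928×10⁻⁶ → Δ(αL) = 2.0773272×10⁻⁶ m/K
ΔT = 9.30×10⁻⁴ / 2.0773272×10⁻⁶ = 447.691 K, so T = 11.6 + 447.691 = 459.291 °C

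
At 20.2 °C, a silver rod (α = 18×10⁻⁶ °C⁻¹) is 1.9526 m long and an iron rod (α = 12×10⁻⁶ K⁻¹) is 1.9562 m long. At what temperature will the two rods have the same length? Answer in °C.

L₁(1 + α₁ΔT) = L₂(1 + α₂ΔT) ⇒ ΔT = (L₂ − L₁)/(α₁L₁ − α₂L₂)
L₂ − L₁ = 1.9562 − 1.9526 = 3.60×10⁻³ m
α₁L₁ − α₂L₂ = 18×10⁻⁶×1.9526 − 12×10⁻⁶×1.9562 = 1.16724×10⁻⁵ m/K
ΔT = 3.60×10⁻³ / 1.16724×10⁻⁵ = 308.420 K
T = 20.2 + 308.420 = 328.620 °C

T = 328.6 °C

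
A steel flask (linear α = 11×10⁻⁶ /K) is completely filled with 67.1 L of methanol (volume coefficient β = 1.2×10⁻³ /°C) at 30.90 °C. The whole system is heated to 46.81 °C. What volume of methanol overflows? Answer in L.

The flask also expands: β_container ≈ 3α = 3.3×10⁻⁵ /K
Net overflow = V₀(β_liq − 3α_cont)ΔT
β − 3α = 1.20×10⁻³ − 3.3×10⁻⁵ = 1.167×10⁻³ /K; ΔT = 15.91 K
ΔV = 67.1 × 1.167×10⁻³ × 15.91 = 1.25 L

1.25 L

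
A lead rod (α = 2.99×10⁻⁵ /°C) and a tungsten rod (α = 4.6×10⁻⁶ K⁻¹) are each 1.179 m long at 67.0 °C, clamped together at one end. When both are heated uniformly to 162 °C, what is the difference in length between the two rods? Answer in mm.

2.83 mm

ΔT = 95.0 K
lead: ΔL = 2.99×10⁻⁵ × 1.179 m × 95.0 = 3.3489×10⁻³ m = 3.3489 mm
tungsten: ΔL = 4.6×10⁻⁶ × 1.179 m × 95.0 = 5.1522×10⁻⁴ m = 0.51522 mm
difference = 3.3489 − 0.51522 = 2.83368 mm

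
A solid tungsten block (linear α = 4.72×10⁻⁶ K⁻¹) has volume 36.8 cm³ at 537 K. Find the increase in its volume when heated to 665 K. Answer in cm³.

ΔV = 0.0667 cm³

Isotropic solid: β ≈ 3α = 1.4×10⁻⁵ /K; ΔT = 128 K
ΔV = 3αV₀ΔT = 3(4.72×10⁻⁶)(36.8)(128) = 0.0667 cm³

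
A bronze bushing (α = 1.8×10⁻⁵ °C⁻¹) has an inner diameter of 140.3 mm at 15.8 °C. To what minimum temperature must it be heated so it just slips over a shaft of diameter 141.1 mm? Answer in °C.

Required Δd = 141.1 − 140.3 = 0.8 mm
Δd = αd₀ΔT ⇒ ΔT = Δd/(αd₀) = 0.8 / (1.8×10⁻⁵ × 140.3) = 316.78 K
T_min = 15.8 + 316.78 = 332.58 °C

T = 333 °C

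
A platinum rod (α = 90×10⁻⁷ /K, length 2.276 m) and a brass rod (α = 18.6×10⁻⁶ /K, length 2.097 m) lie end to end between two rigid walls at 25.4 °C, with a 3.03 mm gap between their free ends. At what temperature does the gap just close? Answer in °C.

α₁L₁ = 2.0484×10⁻⁵ m/K, α₂L₂ = 3.90042×10⁻⁵ m/K → total 5.94882×10⁻⁵ m/K
ΔT = g/(α₁L₁+α₂L₂) = 3.03×10⁻³ / 5.94882×10⁻⁵ = 50.934 K
T = 25.4 + 50.934 = 76.334 °C

T = 76.3 °C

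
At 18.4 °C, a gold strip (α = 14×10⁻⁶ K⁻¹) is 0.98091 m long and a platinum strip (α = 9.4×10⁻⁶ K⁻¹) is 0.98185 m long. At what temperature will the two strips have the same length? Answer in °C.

T = 227.1 °C

Equal length when α₁L₁ΔT − α₂L₂ΔT = L₂ − L₁ = 9.40×10⁻⁴ m
α₁L₁ = 1.373274×10⁻⁵, α₂L₂ = 9.22939×10⁻⁶ → Δ(αL) = 4.50335×10⁻⁶ m/K
ΔT = 9.40×10⁻⁴ / 4.50335×10⁻⁶ = 208.733 K, so T = 18.4 + 208.733 = 227.133 °C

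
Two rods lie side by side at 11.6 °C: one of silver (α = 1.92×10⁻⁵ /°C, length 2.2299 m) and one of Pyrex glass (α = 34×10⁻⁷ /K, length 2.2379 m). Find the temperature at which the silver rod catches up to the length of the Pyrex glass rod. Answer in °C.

L₁(1 + α₁ΔT) = L₂(1 + α₂ΔT) ⇒ ΔT = (L₂ − L₁)/(α₁L₁ − α₂L₂)
L₂ − L₁ = 2.2379 − 2.2299 = 8.00×10⁻³ m
α₁L₁ − α₂L₂ = 1.92×10⁻⁵×2.2299 − 34×10⁻⁷×2.2379 = 3.520522×10⁻⁵ m/K
ΔT = 8.00×10⁻³ / 3.520522×10⁻⁵ = 227.239 K
T = 11.6 + 227.239 = 238.839 °C

T = 238.8 °C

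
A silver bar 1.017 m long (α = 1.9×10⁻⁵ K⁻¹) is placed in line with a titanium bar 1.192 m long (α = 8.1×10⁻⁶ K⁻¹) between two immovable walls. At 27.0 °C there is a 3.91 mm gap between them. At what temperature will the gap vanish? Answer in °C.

T = 162 °C

α₁L₁ = 1.9323×10⁻⁵ m/K, α₂L₂ = 9.6552×10⁻⁶ m/K → total 2.89782×10⁻⁵ m/K
ΔT = g/(α₁L₁+α₂L₂) = 3.91×10⁻³ / 2.89782×10⁻⁵ = 134.93 K
T = 27.0 + 134.93 = 161.93 °C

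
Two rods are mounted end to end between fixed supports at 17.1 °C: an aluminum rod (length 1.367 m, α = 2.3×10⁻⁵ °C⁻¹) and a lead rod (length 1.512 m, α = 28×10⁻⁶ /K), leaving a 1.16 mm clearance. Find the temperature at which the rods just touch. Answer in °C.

α₁L₁ = 3.1441×10⁻⁵ m/K, α₂L₂ = 4.2336×10⁻⁵ m/K → total 7.3777×10⁻⁵ m/K
ΔT = g/(α₁L₁+α₂L₂) = 1.16×10⁻³ / 7.3777×10⁻⁵ = 15.723 K
T = 17.1 + 15.723 = 32.823 °C

T = 32.8 °C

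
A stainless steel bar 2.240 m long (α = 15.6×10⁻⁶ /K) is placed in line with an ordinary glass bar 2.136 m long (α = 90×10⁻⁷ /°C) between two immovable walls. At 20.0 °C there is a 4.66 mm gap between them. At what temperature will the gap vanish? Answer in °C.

T = 106 °C

Gap closes when ΔL₁ + ΔL₂ = 4.66 mm = 4.66×10⁻³ m
(α₁L₁ + α₂L₂)ΔT = g
α₁L₁ + α₂L₂ = 15.6×10⁻⁶×2.240 + 90×10⁻⁷×2.136 = 5.4168×10⁻⁵ m/K
ΔT = 4.66×10⁻³ / 5.4168×10⁻⁵ = 86.03 K
T = 20.0 + 86.03 = 106.03 °C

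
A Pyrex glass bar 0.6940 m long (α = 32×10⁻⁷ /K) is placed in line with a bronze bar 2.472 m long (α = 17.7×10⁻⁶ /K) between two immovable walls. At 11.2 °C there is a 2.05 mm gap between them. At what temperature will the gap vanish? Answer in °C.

Gap closes when ΔL₁ + ΔL₂ = 2.05 mm = 2.05×10⁻³ m
(α₁L₁ + α₂L₂)ΔT = g
α₁L₁ + α₂L₂ = 32×10⁻⁷×0.6940 + 17.7×10⁻⁶×2.472 = 4.59752×10⁻⁵ m/K
ΔT = 2.05×10⁻³ / 4.59752×10⁻⁵ = 44.589 K
T = 11.2 + 44.589 = 55.789 °C

T = 55.8 °C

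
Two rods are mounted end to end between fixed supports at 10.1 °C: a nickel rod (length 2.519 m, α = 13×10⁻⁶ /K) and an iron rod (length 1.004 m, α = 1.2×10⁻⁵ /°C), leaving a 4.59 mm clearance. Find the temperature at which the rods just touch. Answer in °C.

T = 113 °C

α₁L₁ = 3.2747×10⁻⁵ m/K, α₂L₂ = 1.2048×10⁻⁵ m/K → total 4.4795×10⁻⁵ m/K
ΔT = g/(α₁L₁+α₂L₂) = 4.59×10⁻³ / 4.4795×10⁻⁵ = 102.47 K
T = 10.1 + 102.47 = 112.57 °C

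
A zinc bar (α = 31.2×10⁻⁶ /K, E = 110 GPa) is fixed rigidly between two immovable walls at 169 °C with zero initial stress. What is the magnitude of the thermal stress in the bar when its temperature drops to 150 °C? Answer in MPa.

Fully constrained: the free strain ε = αΔT is blocked, so σ = Eε = EαΔT.
|ΔT| = 19 K
σ = 110×10⁹ × 31.2×10⁻⁶ × 19 = 6.52×10⁷ Pa

σ = 65.2 MPa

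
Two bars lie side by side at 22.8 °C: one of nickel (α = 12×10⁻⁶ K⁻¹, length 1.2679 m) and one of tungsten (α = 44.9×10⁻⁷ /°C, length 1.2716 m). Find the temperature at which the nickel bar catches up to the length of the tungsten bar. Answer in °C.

Equal length when α₁L₁ΔT − α₂L₂ΔT = L₂ − L₁ = 3.70×10⁻³ m
α₁L₁ = 1.52148×10⁻⁵, α₂L₂ = 5.709484×10⁻⁶ → Δ(αL) = 9.505316×10⁻⁶ m/K
ΔT = 3.70×10⁻³ / 9.505316×10⁻⁶ = 389.256 K, so T = 22.8 + 389.256 = 412.056 °C

T = 412.1 °C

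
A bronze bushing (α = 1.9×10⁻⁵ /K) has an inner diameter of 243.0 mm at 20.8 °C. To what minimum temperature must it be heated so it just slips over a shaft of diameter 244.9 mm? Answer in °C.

T = 432 °C

Required Δd = 244.9 − 243.0 = 1.9 mm
Δd = αd₀ΔT ⇒ ΔT = Δd/(αd₀) = 1.9 / (1.9×10⁻⁵ × 243.0) = 411.52 K
T_min = 20.8 + 411.52 = 432.32 °C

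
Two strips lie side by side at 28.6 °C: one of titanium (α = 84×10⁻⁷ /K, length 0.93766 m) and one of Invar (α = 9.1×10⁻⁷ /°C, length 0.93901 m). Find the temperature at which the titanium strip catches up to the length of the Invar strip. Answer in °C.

Equal length when α₁L₁ΔT − α₂L₂ΔT = L₂ − L₁ = 1.35×10⁻³ m
α₁L₁ = 7.876344×10⁻⁶, α₂L₂ = 8.544991×10⁻⁷ → Δ(αL) = 7.0218449×10⁻⁶ m/K
ΔT = 1.35×10⁻³ / 7.0218449×10⁻⁶ = 192.257 K, so T = 28.6 + 192.257 = 220.857 °C

T = 220.9 °C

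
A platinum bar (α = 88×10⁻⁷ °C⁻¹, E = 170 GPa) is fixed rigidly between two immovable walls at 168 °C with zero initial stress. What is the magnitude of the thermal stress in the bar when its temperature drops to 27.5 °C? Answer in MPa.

σ = 210 MPa

Fully constrained: the free strain ε = αΔT is blocked, so σ = Eε = EαΔT.
|ΔT| = 140.5 K
σ = 170×10⁹ × 88×10⁻⁷ × 140.5 = 2.10×10⁸ Pa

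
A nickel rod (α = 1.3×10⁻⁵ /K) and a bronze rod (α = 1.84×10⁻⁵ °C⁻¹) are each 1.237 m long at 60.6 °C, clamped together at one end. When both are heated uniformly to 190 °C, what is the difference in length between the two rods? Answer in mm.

ΔT = 129.4 K
nickel: ΔL = 1.3×10⁻⁵ × 1.237 m × 129.4 = 2.0809×10⁻³ m = 2.0809 mm
bronze: ΔL = 1.84×10⁻⁵ × 1.237 m × 129.4 = 2.9452×10⁻³ m = 2.9452 mm
difference = 2.9452 − 2.0809 = 0.8643 mm

0.864 mm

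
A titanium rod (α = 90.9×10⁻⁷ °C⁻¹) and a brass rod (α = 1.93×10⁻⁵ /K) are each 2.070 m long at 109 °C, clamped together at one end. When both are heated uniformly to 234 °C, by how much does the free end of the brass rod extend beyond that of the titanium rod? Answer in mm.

2.64 mm

ΔT = 125 K
titanium: ΔL = 90.9×10⁻⁷ × 2.070 m × 125 = 2.3520×10⁻³ m = 2.3520 mm
brass: ΔL = 1.93×10⁻⁵ × 2.070 m × 125 = 4.9939×10⁻³ m = 4.9939 mm
difference = 4.9939 − 2.3520 = 2.6419 mm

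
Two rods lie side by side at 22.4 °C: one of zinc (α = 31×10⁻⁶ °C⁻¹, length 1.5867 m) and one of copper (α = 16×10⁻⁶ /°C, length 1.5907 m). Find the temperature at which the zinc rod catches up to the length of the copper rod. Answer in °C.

T = 190.9 °C

L₁(1 + α₁ΔT) = L₂(1 + α₂ΔT) ⇒ ΔT = (L₂ − L₁)/(α₁L₁ − α₂L₂)
L₂ − L₁ = 1.5907 − 1.5867 = 4.00×10⁻³ m
α₁L₁ − α₂L₂ = 31×10⁻⁶×1.5867 − 16×10⁻⁶×1.5907 = 2.37365×10⁻⁵ m/K
ΔT = 4.00×10⁻³ / 2.37365×10⁻⁵ = 168.517 K
T = 22.4 + 168.517 = 190.917 °C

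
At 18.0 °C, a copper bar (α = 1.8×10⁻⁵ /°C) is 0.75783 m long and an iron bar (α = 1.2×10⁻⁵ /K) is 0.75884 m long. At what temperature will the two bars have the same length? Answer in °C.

L₁(1 + α₁ΔT) = L₂(1 + α₂ΔT) ⇒ ΔT = (L₂ − L₁)/(α₁L₁ − α₂L₂)
L₂ − L₁ = 0.75884 − 0.75783 = 1.01×10⁻³ m
α₁L₁ − α₂L₂ = 1.8×10⁻⁵×0.75783 − 1.2×10⁻⁵×0.75884 = 4.53486×10⁻⁶ m/K
ΔT = 1.01×10⁻³ / 4.53486×10⁻⁶ = 222.719 K
T = 18.0 + 222.719 = 240.719 °C

T = 240.7 °C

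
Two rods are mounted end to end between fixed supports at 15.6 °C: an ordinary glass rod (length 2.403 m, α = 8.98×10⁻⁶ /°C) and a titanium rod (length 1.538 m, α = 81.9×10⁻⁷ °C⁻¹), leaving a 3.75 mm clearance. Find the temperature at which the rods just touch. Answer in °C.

T = 125 °C

α₁L₁ = 2.157894×10⁻⁵ m/K, α₂L₂ = 1.259622×10⁻⁵ m/K → total 3.417516×10⁻⁵ m/K
ΔT = g/(α₁L₁+α₂L₂) = 3.75×10⁻³ / 3.417516×10⁻⁵ = 109.73 K
T = 15.6 + 109.73 = 125.33 °C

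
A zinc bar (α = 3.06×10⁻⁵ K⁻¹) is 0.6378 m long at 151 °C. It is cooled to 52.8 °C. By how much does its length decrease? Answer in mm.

ΔL = 1.92 mm

|ΔT| = |52.8 − 151| = 98.2 K
ΔL = αL₀ΔT = (3.06×10⁻⁵)(0.6378)(98.2) = 1.92×10⁻³ m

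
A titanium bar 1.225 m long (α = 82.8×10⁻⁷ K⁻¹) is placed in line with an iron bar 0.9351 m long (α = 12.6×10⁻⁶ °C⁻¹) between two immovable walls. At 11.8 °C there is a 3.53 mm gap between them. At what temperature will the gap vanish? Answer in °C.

Gap closes when ΔL₁ + ΔL₂ = 3.53 mm = 3.53×10⁻³ m
(α₁L₁ + α₂L₂)ΔT = g
α₁L₁ + α₂L₂ = 82.8×10⁻⁷×1.225 + 12.6×10⁻⁶×0.9351 = 2.192526×10⁻⁵ m/K
ΔT = 3.53×10⁻³ / 2.192526×10⁻⁵ = 161.00 K
T = 11.8 + 161.00 = 172.80 °C

T = 173 °C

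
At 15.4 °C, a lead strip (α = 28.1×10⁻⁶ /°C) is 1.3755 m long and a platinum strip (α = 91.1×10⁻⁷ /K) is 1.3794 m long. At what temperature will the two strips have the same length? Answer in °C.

L₁(1 + α₁ΔT) = L₂(1 + α₂ΔT) ⇒ ΔT = (L₂ − L₁)/(α₁L₁ − α₂L₂)
L₂ − L₁ = 1.3794 − 1.3755 = 3.90×10⁻³ m
α₁L₁ − α₂L₂ = 28.1×10⁻⁶×1.3755 − 91.1×10⁻⁷×1.3794 = 2.6085216×10⁻⁵ m/K
ΔT = 3.90×10⁻³ / 2.6085216×10⁻⁵ = 149.510 K
T = 15.4 + 149.510 = 164.910 °C

T = 164.9 °C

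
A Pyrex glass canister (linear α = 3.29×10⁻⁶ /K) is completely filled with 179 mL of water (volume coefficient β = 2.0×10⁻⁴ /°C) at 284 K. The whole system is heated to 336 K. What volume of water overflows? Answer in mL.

The canister also expands: β_container ≈ 3α = 9.87×10⁻⁶ /K
Net overflow = V₀(β_liq − 3α_cont)ΔT
β − 3α = 2.00×10⁻⁴ − 9.87×10⁻⁶ = 1.9013×10⁻⁴ /K; ΔT = 52 K
ΔV = 179 × 1.9013×10⁻⁴ × 52 = 1.77 mL

1.77 mL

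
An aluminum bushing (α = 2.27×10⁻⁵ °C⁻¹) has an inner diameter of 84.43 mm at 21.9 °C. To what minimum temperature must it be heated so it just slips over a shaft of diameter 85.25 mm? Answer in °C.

T = 450 °C

Required Δd = 85.25 − 84.43 = 0.82 mm
Δd = αd₀ΔT ⇒ ΔT = Δd/(αd₀) = 0.82 / (2.27×10⁻⁵ × 84.43) = 427.85 K
T_min = 21.9 + 427.85 = 449.75 °C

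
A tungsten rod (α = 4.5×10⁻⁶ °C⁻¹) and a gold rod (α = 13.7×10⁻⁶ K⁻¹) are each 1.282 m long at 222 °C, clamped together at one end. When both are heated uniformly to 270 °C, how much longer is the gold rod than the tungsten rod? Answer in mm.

ΔT = 48 K
tungsten: ΔL = 4.5×10⁻⁶ × 1.282 m × 48 = 2.7691×10⁻⁴ m = 0.27691 mm
gold: ΔL = 13.7×10⁻⁶ × 1.282 m × 48 = 8.4304×10⁻⁴ m = 0.84304 mm
difference = 0.84304 − 0.27691 = 0.56613 mm

0.566 mm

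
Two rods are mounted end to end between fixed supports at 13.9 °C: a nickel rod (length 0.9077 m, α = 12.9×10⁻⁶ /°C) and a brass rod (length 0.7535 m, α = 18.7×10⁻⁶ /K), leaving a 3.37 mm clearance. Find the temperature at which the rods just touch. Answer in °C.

Gap closes when ΔL₁ + ΔL₂ = 3.37 mm = 3.37×10⁻³ m
(α₁L₁ + α₂L₂)ΔT = g
α₁L₁ + α₂L₂ = 12.9×10⁻⁶×0.9077 + 18.7×10⁻⁶×0.7535 = 2.579978×10⁻⁵ m/K
ΔT = 3.37×10⁻³ / 2.579978×10⁻⁵ = 130.62 K
T = 13.9 + 130.62 = 144.52 °C

T = 145 °C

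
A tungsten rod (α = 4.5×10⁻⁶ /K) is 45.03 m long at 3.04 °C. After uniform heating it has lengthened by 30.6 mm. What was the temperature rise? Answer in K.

ΔT = 151 K

ΔL = αL₀ΔT ⇒ ΔT = ΔL / (αL₀)
ΔT = 30.6×10⁻³ m / (4.5×10⁻⁶ × 45.03 m) = 151.01 K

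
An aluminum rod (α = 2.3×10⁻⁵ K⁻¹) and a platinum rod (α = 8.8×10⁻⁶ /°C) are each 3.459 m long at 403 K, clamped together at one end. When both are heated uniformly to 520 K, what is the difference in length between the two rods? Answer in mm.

ΔT = 117 K
aluminum: ΔL = 2.3×10⁻⁵ × 3.459 m × 117 = 9.3082×10⁻³ m = 9.3082 mm
platinum: ΔL = 8.8×10⁻⁶ × 3.459 m × 117 = 3.5614×10⁻³ m = 3.5614 mm
difference = 9.3082 − 3.5614 = 5.7468 mm

5.75 mm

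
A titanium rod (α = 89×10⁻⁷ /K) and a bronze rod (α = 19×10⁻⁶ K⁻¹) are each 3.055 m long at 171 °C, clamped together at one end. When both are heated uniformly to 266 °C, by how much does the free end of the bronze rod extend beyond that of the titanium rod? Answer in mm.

ΔT = 95 K
titanium: ΔL = 89×10⁻⁷ × 3.055 m × 95 = 2.5830×10⁻³ m = 2.5830 mm
bronze: ΔL = 19×10⁻⁶ × 3.055 m × 95 = 5.5143×10⁻³ m = 5.5143 mm
difference = 5.5143 − 2.5830 = 2.9313 mm

2.93 mm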